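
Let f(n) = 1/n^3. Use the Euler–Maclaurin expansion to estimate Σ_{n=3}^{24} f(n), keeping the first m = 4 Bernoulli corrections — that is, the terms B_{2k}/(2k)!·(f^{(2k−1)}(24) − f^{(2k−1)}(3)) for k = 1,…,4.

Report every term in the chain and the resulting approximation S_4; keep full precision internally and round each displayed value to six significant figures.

∫_3^24 1/x^3 dx evaluates to 0.0546875.
Boundary: ½(f(3) + f(24)) = ½(0.0370370 + 7.23380e-05) = 0.0185547.
Running total after boundary: 0.0732422.
Correction k=1: B_{2}/2! · (f^{(1)}(24) − f^{(1)}(3)) = 1/12 · (-9.04225e-06 − (-0.0370370)) = 0.00308567.
After k=1: 0.0763279.
Correction k=2: B_{4}/4! · (f^{(3)}(24) − f^{(3)}(3)) = −1/720 · (-3.13967e-07 − (-0.0823045)) = -0.000114311.
After k=2: 0.0762135.
Correction k=3: B_{6}/6! · (f^{(5)}(24) − f^{(5)}(3)) = 1/30240 · (-2.28934e-08 − (-0.384088)) = 1.27013e-05.
After k=3: 0.0762262.
Correction k=4: B_{8}/8! · (f^{(7)}(24) − f^{(7)}(3)) = −1/1209600 · (-2.86168e-09 − (-3.07270)) = -2.54026e-06.

S_4 ≈ 0.0762237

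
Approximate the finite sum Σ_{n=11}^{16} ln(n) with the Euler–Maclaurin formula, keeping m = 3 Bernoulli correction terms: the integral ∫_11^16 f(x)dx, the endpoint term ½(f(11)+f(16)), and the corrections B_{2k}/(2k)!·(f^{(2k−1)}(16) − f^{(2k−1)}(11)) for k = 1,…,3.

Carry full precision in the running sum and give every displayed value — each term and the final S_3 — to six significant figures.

∫_11^16 ln(x) dx evaluates to 12.9846.
½[f(11) + f(16)] = ½[2.39790 + 2.77259] = 2.58524.
So far: 15.5698.
k=1: B_{2}/(2)! × [f^{(1)}(16) − f^{(1)}(11)] = 1/12 × (0.0625000 − 0.0909091) = -0.00236742.
Partial sum through k=1: 15.5674.
k=2: B_{4}/(4)! × [f^{(3)}(16) − f^{(3)}(11)] = −1/720 × (0.000488281 − 0.00150263) = 1.40882e-06.
Partial sum through k=2: 15.5674.
k=3: B_{6}/(6)! × [f^{(5)}(16) − f^{(5)}(11)] = 1/30240 × (2.28882e-05 − 0.000149021) = -4.17106e-09.

S_3 ≈ 15.5674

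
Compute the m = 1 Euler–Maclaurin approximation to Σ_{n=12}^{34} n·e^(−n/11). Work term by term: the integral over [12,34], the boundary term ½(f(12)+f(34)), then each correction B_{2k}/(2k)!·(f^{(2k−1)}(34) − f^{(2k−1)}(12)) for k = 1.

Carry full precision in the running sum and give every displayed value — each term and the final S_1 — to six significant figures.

∫_12^34 x·e^(−x/11) dx evaluates to 62.4825.
½[f(12) + f(34)] = ½[4.03093 + 1.54566] = 2.78830.
Integral + boundary = 65.2708.
k=1: B_{2}/(2)! × [f^{(1)}(34) − f^{(1)}(12)] = 1/12 × (-0.0950540 − (-0.0305374)) = -0.00537639.

S_1 ≈ 65.2654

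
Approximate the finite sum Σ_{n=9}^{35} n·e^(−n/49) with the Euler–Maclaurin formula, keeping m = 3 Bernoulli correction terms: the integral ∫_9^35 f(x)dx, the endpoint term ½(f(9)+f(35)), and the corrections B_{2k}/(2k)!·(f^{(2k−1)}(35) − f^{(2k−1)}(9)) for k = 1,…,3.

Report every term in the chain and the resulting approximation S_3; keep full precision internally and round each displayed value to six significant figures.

S_3 ≈ 362.447

Integral: ∫_9^35 x·e^(−x/49) dx = 350.180.
Endpoint term: (f(9) + f(35))/2 = (7.48987 + 17.1340)/2 = 12.3119.
So far: 362.492.
Correction k=1: B_{2}/2! · (f^{(1)}(35) − f^{(1)}(9)) = 1/12 · (0.139869 − 0.679353) = -0.0449570.
After k=1: 362.447.
Correction k=2: B_{4}/4! · (f^{(3)}(35) − f^{(3)}(9)) = −1/720 · (0.000466036 − 0.000976163) = 7.08510e-07.
After k=2: 362.447.
Correction k=3: B_{6}/6! · (f^{(5)}(35) − f^{(5)}(9)) = 1/30240 · (3.63939e-07 − 6.95286e-07) = -1.09572e-11.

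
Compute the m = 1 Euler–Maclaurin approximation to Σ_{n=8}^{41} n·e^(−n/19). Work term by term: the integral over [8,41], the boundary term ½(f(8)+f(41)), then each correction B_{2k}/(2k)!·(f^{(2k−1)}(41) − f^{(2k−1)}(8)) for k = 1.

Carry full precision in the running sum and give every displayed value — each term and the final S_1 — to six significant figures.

S_1 ≈ 209.914

Integral: ∫_8^41 x·e^(−x/19) dx = 204.963.
Endpoint term: (f(8) + f(41))/2 = (5.25084 + 4.73829)/2 = 4.99457.
Integral + boundary = 209.957.
k=1: B_{2}/(2)! × [f^{(1)}(41) − f^{(1)}(8)] = 1/12 × (-0.133816 − 0.379995) = -0.0428176.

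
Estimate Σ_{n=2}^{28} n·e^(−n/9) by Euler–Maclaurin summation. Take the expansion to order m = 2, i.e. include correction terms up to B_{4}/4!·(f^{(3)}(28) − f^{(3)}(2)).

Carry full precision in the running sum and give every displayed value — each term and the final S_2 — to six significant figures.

Integral: ∫_2^28 x·e^(−x/9) dx = 64.4374.
½[f(2) + f(28)] = ½[1.60147 + 1.24744] = 1.42446.
Integral + boundary = 65.8618.
k=1: B_{2}/(2)! × [f^{(1)}(28) − f^{(1)}(2)] = 1/12 × (-0.0940530 − 0.622796) = -0.0597374.
Running total after k=1: 65.8021.
k=2: B_{4}/(4)! × [f^{(3)}(28) − f^{(3)}(2)] = −1/720 × (-6.11131e-05 − 0.0274601) = 3.82239e-05.

S_2 ≈ 65.8021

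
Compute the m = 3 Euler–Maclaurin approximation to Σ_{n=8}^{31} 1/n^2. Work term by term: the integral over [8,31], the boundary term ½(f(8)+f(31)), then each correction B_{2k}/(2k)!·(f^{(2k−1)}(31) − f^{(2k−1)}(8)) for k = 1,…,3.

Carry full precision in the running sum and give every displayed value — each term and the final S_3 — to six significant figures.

Integral: ∫_8^31 1/x^2 dx = 0.0927419.
Boundary: ½(f(8) + f(31)) = ½(0.0156250 + 0.00104058) = 0.00833279.
Integral + boundary = 0.101075.
k=1: B_{2}/(2)! × [f^{(1)}(31) − f^{(1)}(8)] = 1/12 × (-6.71344e-05 − (-0.00390625)) = 0.000319926.
After k=1: 0.101395.
k=2: B_{4}/(4)! × [f^{(3)}(31) − f^{(3)}(8)] = −1/720 × (-8.38306e-07 − (-0.000732422)) = -1.01609e-06.
After k=2: 0.101394.
k=3: B_{6}/(6)! × [f^{(5)}(31) − f^{(5)}(8)] = 1/30240 × (-2.61698e-08 − (-0.000343323)) = 1.13524e-08.

S_3 ≈ 0.101394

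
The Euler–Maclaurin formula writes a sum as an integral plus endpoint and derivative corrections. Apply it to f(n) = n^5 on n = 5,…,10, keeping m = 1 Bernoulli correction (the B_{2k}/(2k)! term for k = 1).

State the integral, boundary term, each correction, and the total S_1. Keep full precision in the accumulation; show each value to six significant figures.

∫_5^10 x^5 dx evaluates to 164062.
Boundary: ½(f(5) + f(10)) = ½(3125.00 + 100000) = 51562.5.
Running total after boundary: 215625.
Correction k=1: B_{2}/2! · (f^{(1)}(10) − f^{(1)}(5)) = 1/12 · (50000.0 − 3125.00) = 3906.25.

S_1 ≈ 219531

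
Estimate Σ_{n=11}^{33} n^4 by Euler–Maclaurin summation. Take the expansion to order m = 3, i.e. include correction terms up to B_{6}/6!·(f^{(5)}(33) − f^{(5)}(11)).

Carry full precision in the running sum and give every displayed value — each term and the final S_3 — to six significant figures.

The integral term ∫_11^33 x^4 dx = 7.79487e+06.
Endpoint term: (f(11) + f(33))/2 = (14641.0 + 1.18592e+06)/2 = 600281.
Running total after boundary: 8.39515e+06.
k=1: B_{2}/(2)! × [f^{(1)}(33) − f^{(1)}(11)] = 1/12 × (143748 − 5324.00) = 11535.3.
Partial sum through k=1: 8.40668e+06.
k=2: B_{4}/(4)! × [f^{(3)}(33) − f^{(3)}(11)] = −1/720 × (792.000 − 264.000) = -0.733333.
Partial sum through k=2: 8.40668e+06.
k=3: B_{6}/(6)! × [f^{(5)}(33) − f^{(5)}(11)] = 1/30240 × (0.00000 − 0.00000) = 0.00000.

S_3 ≈ 8.40668e+06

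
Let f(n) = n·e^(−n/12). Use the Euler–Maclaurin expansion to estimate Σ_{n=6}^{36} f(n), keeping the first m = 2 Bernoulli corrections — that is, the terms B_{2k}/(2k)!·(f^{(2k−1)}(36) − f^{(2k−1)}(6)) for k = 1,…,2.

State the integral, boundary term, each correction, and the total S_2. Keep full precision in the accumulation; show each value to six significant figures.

S_2 ≈ 105.015

The integral term ∫_6^36 x·e^(−x/12) dx = 102.333.
Endpoint term: (f(6) + f(36))/2 = (3.63918 + 1.79233)/2 = 2.71576.
So far: 105.049.
k=1: B_{2}/(2)! × [f^{(1)}(36) − f^{(1)}(6)] = 1/12 × (-0.0995741 − 0.303265) = -0.0335700.
After k=1: 105.015.
k=2: B_{4}/(4)! × [f^{(3)}(36) − f^{(3)}(6)] = −1/720 × (0.00000 − 0.0105300) = 1.46251e-05.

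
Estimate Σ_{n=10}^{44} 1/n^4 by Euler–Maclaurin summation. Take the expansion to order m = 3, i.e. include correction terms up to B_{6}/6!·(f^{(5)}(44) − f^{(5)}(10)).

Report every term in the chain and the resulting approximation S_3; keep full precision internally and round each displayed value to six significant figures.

The integral term ∫_10^44 1/x^4 dx = 0.000329420.
½[f(10) + f(44)] = ½[0.000100000 + 2.66802e-07] = 5.01334e-05.
Running total after boundary: 0.000379554.
Order-1 term: 1/12 · (-2.42547e-08 − (-4.00000e-05)) = 3.33131e-06.
Running total after k=1: 0.000382885.
Order-2 term: −1/720 · (-3.75848e-10 − (-1.20000e-05)) = -1.66661e-08.
Running total after k=2: 0.000382868.
Order-3 term: 1/30240 · (-1.08716e-11 − (-6.72000e-06)) = 2.22222e-10.

S_3 ≈ 0.000382869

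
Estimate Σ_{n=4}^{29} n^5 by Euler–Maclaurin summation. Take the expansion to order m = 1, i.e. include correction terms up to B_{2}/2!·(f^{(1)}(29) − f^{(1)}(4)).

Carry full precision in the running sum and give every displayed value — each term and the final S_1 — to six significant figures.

Integral: ∫_4^29 x^5 dx = 9.91365e+07.
Boundary: ½(f(4) + f(29)) = ½(1024.00 + 2.05111e+07) = 1.02561e+07.
Integral + boundary = 1.09393e+08.
Order-1 term: 1/12 · (3.53640e+06 − 1280.00) = 294594.

S_1 ≈ 1.09687e+08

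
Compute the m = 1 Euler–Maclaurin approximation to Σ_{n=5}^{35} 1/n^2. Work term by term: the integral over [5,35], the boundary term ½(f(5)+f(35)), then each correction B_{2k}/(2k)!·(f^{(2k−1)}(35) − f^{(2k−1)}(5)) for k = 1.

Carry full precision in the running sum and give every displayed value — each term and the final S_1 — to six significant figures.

S_1 ≈ 0.193166

∫_5^35 1/x^2 dx evaluates to 0.171429.
Endpoint term: (f(5) + f(35))/2 = (0.0400000 + 0.000816327)/2 = 0.0204082.
Integral + boundary = 0.191837.
Correction k=1: B_{2}/2! · (f^{(1)}(35) − f^{(1)}(5)) = 1/12 · (-4.66472e-05 − (-0.0160000)) = 0.00132945.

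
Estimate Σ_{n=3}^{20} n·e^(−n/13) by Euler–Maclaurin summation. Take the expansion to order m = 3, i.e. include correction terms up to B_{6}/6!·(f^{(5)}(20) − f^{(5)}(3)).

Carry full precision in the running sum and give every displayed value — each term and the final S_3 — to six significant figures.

The integral term ∫_3^20 x·e^(−x/13) dx = 73.0248.
Endpoint term: (f(3) + f(20))/2 = (2.38177 + 4.29422)/2 = 3.33800.
Integral + boundary = 76.3628.
Correction k=1: B_{2}/2! · (f^{(1)}(20) − f^{(1)}(3)) = 1/12 · (-0.115614 − 0.610710) = -0.0605270.
Running total after k=1: 76.3023.
Correction k=2: B_{4}/4! · (f^{(3)}(20) − f^{(3)}(3)) = −1/720 · (0.00185686 − 0.0130092) = 1.54894e-05.
Running total after k=2: 76.3023.
Correction k=3: B_{6}/6! · (f^{(5)}(20) − f^{(5)}(3)) = 1/30240 · (2.60226e-05 − 0.000132572) = -3.52347e-09.

S_3 ≈ 76.3023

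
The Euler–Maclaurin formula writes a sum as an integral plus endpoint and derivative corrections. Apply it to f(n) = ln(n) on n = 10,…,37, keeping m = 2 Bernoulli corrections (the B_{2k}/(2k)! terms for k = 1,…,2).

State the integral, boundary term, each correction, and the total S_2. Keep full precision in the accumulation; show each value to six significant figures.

The integral term ∫_10^37 ln(x) dx = 83.5781.
Boundary: ½(f(10) + f(37)) = ½(2.30259 + 3.61092) = 2.95675.
So far: 86.5349.
Correction k=1: B_{2}/2! · (f^{(1)}(37) − f^{(1)}(10)) = 1/12 · (0.0270270 − 0.100000) = -0.00608108.
Partial sum through k=1: 86.5288.
Correction k=2: B_{4}/4! · (f^{(3)}(37) − f^{(3)}(10)) = −1/720 · (3.94843e-05 − 0.00200000) = 2.72294e-06.

S_2 ≈ 86.5288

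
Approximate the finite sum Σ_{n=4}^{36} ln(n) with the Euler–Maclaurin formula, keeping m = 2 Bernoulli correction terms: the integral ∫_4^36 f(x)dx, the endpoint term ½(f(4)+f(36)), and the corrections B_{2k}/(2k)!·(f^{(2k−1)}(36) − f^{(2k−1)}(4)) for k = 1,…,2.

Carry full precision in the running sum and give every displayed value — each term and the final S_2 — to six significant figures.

S_2 ≈ 93.9279

∫_4^36 ln(x) dx evaluates to 91.4615.
Boundary: ½(f(4) + f(36)) = ½(1.38629 + 3.58352) = 2.48491.
Integral + boundary = 93.9464.
k=1: B_{2}/(2)! × [f^{(1)}(36) − f^{(1)}(4)] = 1/12 × (0.0277778 − 0.250000) = -0.0185185.
Partial sum through k=1: 93.9279.
k=2: B_{4}/(4)! × [f^{(3)}(36) − f^{(3)}(4)] = −1/720 × (4.28669e-05 − 0.0312500) = 4.33432e-05.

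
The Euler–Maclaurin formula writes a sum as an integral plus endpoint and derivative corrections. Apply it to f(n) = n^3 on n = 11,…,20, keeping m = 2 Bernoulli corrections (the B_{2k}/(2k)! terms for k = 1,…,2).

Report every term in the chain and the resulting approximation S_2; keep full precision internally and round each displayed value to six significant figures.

∫_11^20 x^3 dx evaluates to 36339.8.
Endpoint term: (f(11) + f(20))/2 = (1331.00 + 8000.00)/2 = 4665.50.
Running total after boundary: 41005.2.
k=1: B_{2}/(2)! × [f^{(1)}(20) − f^{(1)}(11)] = 1/12 × (1200.00 − 363.000) = 69.7500.
After k=1: 41075.0.
k=2: B_{4}/(4)! × [f^{(3)}(20) − f^{(3)}(11)] = −1/720 × (6.00000 − 6.00000) = 0.00000.

S_2 ≈ 41075.0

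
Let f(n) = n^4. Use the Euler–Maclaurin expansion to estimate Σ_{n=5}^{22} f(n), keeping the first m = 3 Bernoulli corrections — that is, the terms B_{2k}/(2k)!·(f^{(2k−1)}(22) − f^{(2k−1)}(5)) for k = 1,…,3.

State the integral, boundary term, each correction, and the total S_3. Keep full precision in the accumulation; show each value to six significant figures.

S_3 ≈ 1.15105e+06

∫_5^22 x^4 dx evaluates to 1.03010e+06.
½[f(5) + f(22)] = ½[625.000 + 234256] = 117440.
So far: 1.14754e+06.
k=1: B_{2}/(2)! × [f^{(1)}(22) − f^{(1)}(5)] = 1/12 × (42592.0 − 500.000) = 3507.67.
After k=1: 1.15105e+06.
k=2: B_{4}/(4)! × [f^{(3)}(22) − f^{(3)}(5)] = −1/720 × (528.000 − 120.000) = -0.566667.
After k=2: 1.15105e+06.
k=3: B_{6}/(6)! × [f^{(5)}(22) − f^{(5)}(5)] = 1/30240 × (0.00000 − 0.00000) = 0.00000.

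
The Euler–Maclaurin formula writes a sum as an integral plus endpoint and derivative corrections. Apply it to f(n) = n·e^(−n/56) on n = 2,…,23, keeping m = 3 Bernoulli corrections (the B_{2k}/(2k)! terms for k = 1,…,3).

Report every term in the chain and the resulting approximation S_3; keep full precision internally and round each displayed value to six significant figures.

S_3 ≈ 208.701

∫_2^23 x·e^(−x/56) dx evaluates to 200.155.
½[f(2) + f(23)] = ½[1.92983 + 15.2531] = 8.59144.
Running total after boundary: 208.746.
Correction k=1: B_{2}/2! · (f^{(1)}(23) − f^{(1)}(2)) = 1/12 · (0.390800 − 0.930455) = -0.0449712.
Partial sum through k=1: 208.701.
Correction k=2: B_{4}/4! · (f^{(3)}(23) − f^{(3)}(2)) = −1/720 · (0.000547562 − 0.000912081) = 5.06277e-07.
Partial sum through k=2: 208.701.
Correction k=3: B_{6}/6! · (f^{(5)}(23) − f^{(5)}(2)) = 1/30240 · (3.09472e-07 − 4.87073e-07) = -5.87304e-12.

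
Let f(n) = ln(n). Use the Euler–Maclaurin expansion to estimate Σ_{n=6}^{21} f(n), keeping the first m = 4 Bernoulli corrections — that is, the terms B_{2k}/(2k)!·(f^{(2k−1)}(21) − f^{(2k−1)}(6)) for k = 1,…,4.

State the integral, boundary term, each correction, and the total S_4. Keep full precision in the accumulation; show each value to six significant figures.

S_4 ≈ 40.5926

The integral term ∫_6^21 ln(x) dx = 38.1844.
Boundary: ½(f(6) + f(21)) = ½(1.79176 + 3.04452) = 2.41814.
Integral + boundary = 40.6026.
Correction k=1: B_{2}/2! · (f^{(1)}(21) − f^{(1)}(6)) = 1/12 · (0.0476190 − 0.166667) = -0.00992063.
Partial sum through k=1: 40.5926.
Correction k=2: B_{4}/4! · (f^{(3)}(21) − f^{(3)}(6)) = −1/720 · (0.000215959 − 0.00925926) = 1.25601e-05.
Partial sum through k=2: 40.5926.
Correction k=3: B_{6}/6! · (f^{(5)}(21) − f^{(5)}(6)) = 1/30240 · (5.87645e-06 − 0.00308642) = -1.01870e-07.
Partial sum through k=3: 40.5926.
Correction k=4: B_{8}/8! · (f^{(7)}(21) − f^{(7)}(6)) = −1/1209600 · (3.99758e-07 − 0.00257202) = 2.12601e-09.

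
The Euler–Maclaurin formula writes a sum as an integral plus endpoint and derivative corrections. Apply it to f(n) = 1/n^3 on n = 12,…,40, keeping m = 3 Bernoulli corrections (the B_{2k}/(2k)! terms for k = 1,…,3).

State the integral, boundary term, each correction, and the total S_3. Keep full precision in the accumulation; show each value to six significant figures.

S_3 ≈ 0.00346882

The integral term ∫_12^40 1/x^3 dx = 0.00315972.
Boundary: ½(f(12) + f(40)) = ½(0.000578704 + 1.56250e-05) = 0.000297164.
Integral + boundary = 0.00345689.
k=1: B_{2}/(2)! × [f^{(1)}(40) − f^{(1)}(12)] = 1/12 × (-1.17187e-06 − (-0.000144676)) = 1.19587e-05.
Partial sum through k=1: 0.00346885.
k=2: B_{4}/(4)! × [f^{(3)}(40) − f^{(3)}(12)] = −1/720 × (-1.46484e-08 − (-2.00939e-05)) = -2.78878e-08.
Partial sum through k=2: 0.00346882.
k=3: B_{6}/(6)! × [f^{(5)}(40) − f^{(5)}(12)] = 1/30240 × (-3.84521e-10 − (-5.86071e-06)) = 1.93794e-10.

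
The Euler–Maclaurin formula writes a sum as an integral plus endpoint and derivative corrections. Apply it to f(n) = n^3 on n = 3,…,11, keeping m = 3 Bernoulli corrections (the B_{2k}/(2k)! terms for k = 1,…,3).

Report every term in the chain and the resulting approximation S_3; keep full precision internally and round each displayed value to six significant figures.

∫_3^11 x^3 dx evaluates to 3640.00.
½[f(3) + f(11)] = ½[27.0000 + 1331.00] = 679.000.
Integral + boundary = 4319.00.
Correction k=1: B_{2}/2! · (f^{(1)}(11) − f^{(1)}(3)) = 1/12 · (363.000 − 27.0000) = 28.0000.
Running total after k=1: 4347.00.
Correction k=2: B_{4}/4! · (f^{(3)}(11) − f^{(3)}(3)) = −1/720 · (6.00000 − 6.00000) = 0.00000.
Running total after k=2: 4347.00.
Correction k=3: B_{6}/6! · (f^{(5)}(11) − f^{(5)}(3)) = 1/30240 · (0.00000 − 0.00000) = 0.00000.

S_3 ≈ 4347.00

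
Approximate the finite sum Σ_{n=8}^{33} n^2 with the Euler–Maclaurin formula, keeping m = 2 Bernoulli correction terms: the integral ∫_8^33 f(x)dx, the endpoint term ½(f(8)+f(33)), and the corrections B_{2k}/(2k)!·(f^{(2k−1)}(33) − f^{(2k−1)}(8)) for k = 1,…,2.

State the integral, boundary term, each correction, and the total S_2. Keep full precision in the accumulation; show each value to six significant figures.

S_2 ≈ 12389.0

∫_8^33 x^2 dx evaluates to 11808.3.
½[f(8) + f(33)] = ½[64.0000 + 1089.00] = 576.500.
Integral + boundary = 12384.8.
k=1: B_{2}/(2)! × [f^{(1)}(33) − f^{(1)}(8)] = 1/12 × (66.0000 − 16.0000) = 4.16667.
Running total after k=1: 12389.0.
k=2: B_{4}/(4)! × [f^{(3)}(33) − f^{(3)}(8)] = −1/720 × (0.00000 − 0.00000) = 0.00000.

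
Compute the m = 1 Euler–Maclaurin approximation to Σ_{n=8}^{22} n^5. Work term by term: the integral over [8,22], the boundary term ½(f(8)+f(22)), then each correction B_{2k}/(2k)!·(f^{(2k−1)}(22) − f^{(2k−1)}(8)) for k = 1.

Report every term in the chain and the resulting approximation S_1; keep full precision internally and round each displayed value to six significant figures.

S_1 ≈ 2.15421e+07

The integral term ∫_8^22 x^5 dx = 1.88530e+07.
Endpoint term: (f(8) + f(22))/2 = (32768.0 + 5.15363e+06)/2 = 2.59320e+06.
Integral + boundary = 2.14462e+07.
k=1: B_{2}/(2)! × [f^{(1)}(22) − f^{(1)}(8)] = 1/12 × (1.17128e+06 − 20480.0) = 95900.0.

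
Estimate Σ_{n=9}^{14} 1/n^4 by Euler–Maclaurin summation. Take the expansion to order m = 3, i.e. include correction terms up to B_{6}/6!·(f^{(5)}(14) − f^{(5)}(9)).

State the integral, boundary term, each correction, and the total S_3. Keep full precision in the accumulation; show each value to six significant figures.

∫_9^14 1/x^4 dx evaluates to 0.000335770.
Endpoint term: (f(9) + f(14))/2 = (0.000152416 + 2.60308e-05)/2 = 8.92233e-05.
So far: 0.000424994.
k=1: B_{2}/(2)! × [f^{(1)}(14) − f^{(1)}(9)] = 1/12 × (-7.43738e-06 − (-6.77404e-05)) = 5.02525e-06.
After k=1: 0.000430019.
k=2: B_{4}/(4)! × [f^{(3)}(14) − f^{(3)}(9)] = −1/720 × (-1.13837e-06 − (-2.50890e-05)) = -3.32648e-08.
After k=2: 0.000429985.
k=3: B_{6}/(6)! × [f^{(5)}(14) − f^{(5)}(9)] = 1/30240 × (-3.25250e-07 − (-1.73455e-05)) = 5.62839e-10.

S_3 ≈ 0.000429986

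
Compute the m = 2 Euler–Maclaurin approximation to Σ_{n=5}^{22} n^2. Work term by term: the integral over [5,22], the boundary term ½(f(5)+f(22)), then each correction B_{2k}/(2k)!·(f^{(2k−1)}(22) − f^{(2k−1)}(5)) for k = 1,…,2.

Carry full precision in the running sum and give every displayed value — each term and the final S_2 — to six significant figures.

S_2 ≈ 3765.00

Integral: ∫_5^22 x^2 dx = 3507.67.
½[f(5) + f(22)] = ½[25.0000 + 484.000] = 254.500.
Integral + boundary = 3762.17.
k=1: B_{2}/(2)! × [f^{(1)}(22) − f^{(1)}(5)] = 1/12 × (44.0000 − 10.0000) = 2.83333.
Running total after k=1: 3765.00.
k=2: B_{4}/(4)! × [f^{(3)}(22) − f^{(3)}(5)] = −1/720 × (0.00000 − 0.00000) = 0.00000.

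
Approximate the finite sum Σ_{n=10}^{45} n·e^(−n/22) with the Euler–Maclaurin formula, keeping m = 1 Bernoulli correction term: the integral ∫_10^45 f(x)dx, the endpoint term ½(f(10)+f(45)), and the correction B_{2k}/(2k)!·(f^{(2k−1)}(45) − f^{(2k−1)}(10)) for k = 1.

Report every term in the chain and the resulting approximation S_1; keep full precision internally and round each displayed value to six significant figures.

S_1 ≈ 262.278

∫_10^45 x·e^(−x/22) dx evaluates to 256.235.
Boundary: ½(f(10) + f(45)) = ½(6.34736 + 5.81946) = 6.08341.
Running total after boundary: 262.318.
Correction k=1: B_{2}/2! · (f^{(1)}(45) − f^{(1)}(10)) = 1/12 · (-0.135200 − 0.346220) = -0.0401183.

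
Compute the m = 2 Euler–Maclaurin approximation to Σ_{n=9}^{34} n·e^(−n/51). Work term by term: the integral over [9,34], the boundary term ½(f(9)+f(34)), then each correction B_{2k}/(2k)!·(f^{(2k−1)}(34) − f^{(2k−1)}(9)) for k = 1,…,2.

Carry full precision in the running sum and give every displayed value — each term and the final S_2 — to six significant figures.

The integral term ∫_9^34 x·e^(−x/51) dx = 339.300.
Boundary: ½(f(9) + f(34)) = ½(7.54401 + 17.4562) = 12.5001.
Running total after boundary: 351.801.
k=1: B_{2}/(2)! × [f^{(1)}(34) − f^{(1)}(9)] = 1/12 × (0.171139 − 0.690302) = -0.0432636.
Running total after k=1: 351.757.
k=2: B_{4}/(4)! × [f^{(3)}(34) − f^{(3)}(9)] = −1/720 × (0.000460582 − 0.000909938) = 6.24106e-07.

S_2 ≈ 351.757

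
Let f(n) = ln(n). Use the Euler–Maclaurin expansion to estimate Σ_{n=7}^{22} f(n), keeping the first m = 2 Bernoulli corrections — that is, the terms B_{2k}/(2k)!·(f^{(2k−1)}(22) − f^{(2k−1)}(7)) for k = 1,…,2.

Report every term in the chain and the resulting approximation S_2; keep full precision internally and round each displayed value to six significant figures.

S_2 ≈ 41.8919

Integral: ∫_7^22 ln(x) dx = 39.3816.
Boundary: ½(f(7) + f(22)) = ½(1.94591 + 3.09104) = 2.51848.
Running total after boundary: 41.9000.
Order-1 term: 1/12 · (0.0454545 − 0.142857) = -0.00811688.
After k=1: 41.8919.
Order-2 term: −1/720 · (0.000187829 − 0.00583090) = 7.83760e-06.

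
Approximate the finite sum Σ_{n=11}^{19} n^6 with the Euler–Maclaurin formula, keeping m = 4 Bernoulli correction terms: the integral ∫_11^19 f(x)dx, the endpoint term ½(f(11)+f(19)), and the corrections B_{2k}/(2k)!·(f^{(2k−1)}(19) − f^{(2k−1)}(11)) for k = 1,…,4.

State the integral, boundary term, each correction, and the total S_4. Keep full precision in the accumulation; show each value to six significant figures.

The integral term ∫_11^19 x^6 dx = 1.24912e+08.
Boundary: ½(f(11) + f(19)) = ½(1.77156e+06 + 4.70459e+07) = 2.44087e+07.
Running total after boundary: 1.49321e+08.
Correction k=1: B_{2}/2! · (f^{(1)}(19) − f^{(1)}(11)) = 1/12 · (1.48566e+07 − 966306) = 1.15752e+06.
After k=1: 1.50478e+08.
Correction k=2: B_{4}/4! · (f^{(3)}(19) − f^{(3)}(11)) = −1/720 · (823080 − 159720) = -921.333.
After k=2: 1.50477e+08.
Correction k=3: B_{6}/6! · (f^{(5)}(19) − f^{(5)}(11)) = 1/30240 · (13680.0 − 7920.00) = 0.190476.
After k=3: 1.50477e+08.
Correction k=4: B_{8}/8! · (f^{(7)}(19) − f^{(7)}(11)) = −1/1209600 · (0.00000 − 0.00000) = 0.00000.

S_4 ≈ 1.50477e+08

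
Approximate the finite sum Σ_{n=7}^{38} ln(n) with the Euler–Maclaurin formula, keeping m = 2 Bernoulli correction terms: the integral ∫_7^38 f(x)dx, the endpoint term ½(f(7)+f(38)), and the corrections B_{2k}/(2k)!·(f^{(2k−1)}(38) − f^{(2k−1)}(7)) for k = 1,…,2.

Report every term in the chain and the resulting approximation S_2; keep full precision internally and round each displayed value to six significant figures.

S_2 ≈ 96.3889

∫_7^38 ln(x) dx evaluates to 93.6069.
½[f(7) + f(38)] = ½[1.94591 + 3.63759] = 2.79175.
Integral + boundary = 96.3987.
Correction k=1: B_{2}/2! · (f^{(1)}(38) − f^{(1)}(7)) = 1/12 · (0.0263158 − 0.142857) = -0.00971178.
Running total after k=1: 96.3889.
Correction k=2: B_{4}/4! · (f^{(3)}(38) − f^{(3)}(7)) = −1/720 · (3.64485e-05 − 0.00583090) = 8.04785e-06.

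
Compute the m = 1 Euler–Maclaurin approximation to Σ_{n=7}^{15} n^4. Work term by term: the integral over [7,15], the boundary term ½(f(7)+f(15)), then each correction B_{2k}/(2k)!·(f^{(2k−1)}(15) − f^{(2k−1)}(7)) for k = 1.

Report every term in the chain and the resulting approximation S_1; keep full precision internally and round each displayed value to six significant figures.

The integral term ∫_7^15 x^4 dx = 148514.
½[f(7) + f(15)] = ½[2401.00 + 50625.0] = 26513.0.
Integral + boundary = 175027.
k=1: B_{2}/(2)! × [f^{(1)}(15) − f^{(1)}(7)] = 1/12 × (13500.0 − 1372.00) = 1010.67.

S_1 ≈ 176037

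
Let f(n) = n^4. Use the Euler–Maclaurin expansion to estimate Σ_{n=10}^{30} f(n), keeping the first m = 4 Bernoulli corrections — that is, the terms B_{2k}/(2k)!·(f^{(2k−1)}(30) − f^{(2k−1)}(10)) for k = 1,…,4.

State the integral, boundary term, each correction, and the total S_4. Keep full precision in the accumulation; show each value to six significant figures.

∫_10^30 x^4 dx evaluates to 4.84000e+06.
Boundary: ½(f(10) + f(30)) = ½(10000.0 + 810000) = 410000.
Running total after boundary: 5.25000e+06.
Order-1 term: 1/12 · (108000 − 4000.00) = 8666.67.
After k=1: 5.25867e+06.
Order-2 term: −1/720 · (720.000 − 240.000) = -0.666667.
After k=2: 5.25867e+06.
Order-3 term: 1/30240 · (0.00000 − 0.00000) = 0.00000.
After k=3: 5.25867e+06.
Order-4 term: −1/1209600 · (0.00000 − 0.00000) = 0.00000.

S_4 ≈ 5.25867e+06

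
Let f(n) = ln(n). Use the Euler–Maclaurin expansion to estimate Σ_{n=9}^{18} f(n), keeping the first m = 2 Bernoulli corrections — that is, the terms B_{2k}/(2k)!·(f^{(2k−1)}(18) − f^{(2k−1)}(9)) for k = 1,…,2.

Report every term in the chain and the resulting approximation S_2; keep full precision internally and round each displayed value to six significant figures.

S_2 ≈ 25.7908

∫_9^18 ln(x) dx evaluates to 23.2517.
Endpoint term: (f(9) + f(18))/2 = (2.19722 + 2.89037)/2 = 2.54380.
So far: 25.7955.
Order-1 term: 1/12 · (0.0555556 − 0.111111) = -0.00462963.
Partial sum through k=1: 25.7908.
Order-2 term: −1/720 · (0.000342936 − 0.00274348) = 3.33410e-06.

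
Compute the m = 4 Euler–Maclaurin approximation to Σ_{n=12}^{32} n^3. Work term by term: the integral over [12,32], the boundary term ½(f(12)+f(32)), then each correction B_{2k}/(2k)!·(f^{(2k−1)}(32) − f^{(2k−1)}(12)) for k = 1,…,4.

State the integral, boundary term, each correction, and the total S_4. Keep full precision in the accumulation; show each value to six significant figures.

Integral: ∫_12^32 x^3 dx = 256960.
½[f(12) + f(32)] = ½[1728.00 + 32768.0] = 17248.0.
Integral + boundary = 274208.
Correction k=1: B_{2}/2! · (f^{(1)}(32) − f^{(1)}(12)) = 1/12 · (3072.00 − 432.000) = 220.000.
Running total after k=1: 274428.
Correction k=2: B_{4}/4! · (f^{(3)}(32) − f^{(3)}(12)) = −1/720 · (6.00000 − 6.00000) = 0.00000.
Running total after k=2: 274428.
Correction k=3: B_{6}/6! · (f^{(5)}(32) − f^{(5)}(12)) = 1/30240 · (0.00000 − 0.00000) = 0.00000.
Running total after k=3: 274428.
Correction k=4: B_{8}/8! · (f^{(7)}(32) − f^{(7)}(12)) = −1/1209600 · (0.00000 − 0.00000) = 0.00000.

S_4 ≈ 274428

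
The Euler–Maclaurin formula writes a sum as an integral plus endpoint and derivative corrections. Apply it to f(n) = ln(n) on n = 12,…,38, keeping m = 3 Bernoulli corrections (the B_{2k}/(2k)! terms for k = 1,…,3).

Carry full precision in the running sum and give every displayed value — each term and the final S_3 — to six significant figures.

Integral: ∫_12^38 ln(x) dx = 82.4094.
Boundary: ½(f(12) + f(38)) = ½(2.48491 + 3.63759) = 3.06125.
So far: 85.4706.
Correction k=1: B_{2}/2! · (f^{(1)}(38) − f^{(1)}(12)) = 1/12 · (0.0263158 − 0.0833333) = -0.00475146.
After k=1: 85.4659.
Correction k=2: B_{4}/4! · (f^{(3)}(38) − f^{(3)}(12)) = −1/720 · (3.64485e-05 − 0.00115741) = 1.55689e-06.
After k=2: 85.4659.
Correction k=3: B_{6}/6! · (f^{(5)}(38) − f^{(5)}(12)) = 1/30240 · (3.02896e-07 − 9.64506e-05) = -3.17949e-09.

S_3 ≈ 85.4659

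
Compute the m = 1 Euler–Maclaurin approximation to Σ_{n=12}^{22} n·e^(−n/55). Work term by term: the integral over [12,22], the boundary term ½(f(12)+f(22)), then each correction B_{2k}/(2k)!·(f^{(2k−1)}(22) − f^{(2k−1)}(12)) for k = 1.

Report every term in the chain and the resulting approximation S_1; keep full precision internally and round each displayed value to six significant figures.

Integral: ∫_12^22 x·e^(−x/55) dx = 123.858.
Boundary: ½(f(12) + f(22)) = ½(9.64775 + 14.7470) = 12.1974.
So far: 136.056.
k=1: B_{2}/(2)! × [f^{(1)}(22) − f^{(1)}(12)] = 1/12 × (0.402192 − 0.628566) = -0.0188645.

S_1 ≈ 136.037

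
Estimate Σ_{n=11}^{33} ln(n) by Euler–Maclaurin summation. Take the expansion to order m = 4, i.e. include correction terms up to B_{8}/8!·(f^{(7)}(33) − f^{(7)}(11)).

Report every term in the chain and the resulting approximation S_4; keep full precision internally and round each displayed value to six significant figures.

∫_11^33 ln(x) dx evaluates to 67.0079.
Boundary: ½(f(11) + f(33)) = ½(2.39790 + 3.49651) = 2.94720.
So far: 69.9551.
Correction k=1: B_{2}/2! · (f^{(1)}(33) − f^{(1)}(11)) = 1/12 · (0.0303030 − 0.0909091) = -0.00505051.
After k=1: 69.9501.
Correction k=2: B_{4}/4! · (f^{(3)}(33) − f^{(3)}(11)) = −1/720 · (5.56529e-05 − 0.00150263) = 2.00969e-06.
After k=2: 69.9501.
Correction k=3: B_{6}/6! · (f^{(5)}(33) − f^{(5)}(11)) = 1/30240 · (6.13256e-07 − 0.000149021) = -4.90767e-09.
After k=3: 69.9501.
Correction k=4: B_{8}/8! · (f^{(7)}(33) − f^{(7)}(11)) = −1/1209600 · (1.68941e-08 − 3.69474e-05) = 3.05312e-11.

S_4 ≈ 69.9501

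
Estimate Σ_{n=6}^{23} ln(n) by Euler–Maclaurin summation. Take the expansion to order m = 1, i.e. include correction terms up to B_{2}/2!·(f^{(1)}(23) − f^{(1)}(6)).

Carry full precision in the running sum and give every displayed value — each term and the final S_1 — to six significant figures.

The integral term ∫_6^23 ln(x) dx = 44.3658.
Endpoint term: (f(6) + f(23))/2 = (1.79176 + 3.13549)/2 = 2.46363.
Running total after boundary: 46.8294.
k=1: B_{2}/(2)! × [f^{(1)}(23) − f^{(1)}(6)] = 1/12 × (0.0434783 − 0.166667) = -0.0102657.

S_1 ≈ 46.8192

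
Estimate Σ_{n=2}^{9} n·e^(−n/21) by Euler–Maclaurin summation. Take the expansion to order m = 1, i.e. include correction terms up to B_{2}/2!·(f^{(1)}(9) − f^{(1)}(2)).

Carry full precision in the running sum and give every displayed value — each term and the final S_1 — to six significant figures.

S_1 ≈ 32.5191

The integral term ∫_2^9 x·e^(−x/21) dx = 28.7160.
Boundary: ½(f(2) + f(9)) = ½(1.81831 + 5.86295) = 3.84063.
So far: 32.5566.
Order-1 term: 1/12 · (0.372251 − 0.822570) = -0.0375266.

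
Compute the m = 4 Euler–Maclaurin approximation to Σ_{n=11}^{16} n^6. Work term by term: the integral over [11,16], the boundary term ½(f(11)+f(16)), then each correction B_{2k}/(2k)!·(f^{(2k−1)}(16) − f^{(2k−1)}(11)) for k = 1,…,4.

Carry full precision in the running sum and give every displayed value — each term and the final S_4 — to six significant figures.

S_4 ≈ 4.52817e+07

The integral term ∫_11^16 x^6 dx = 3.55640e+07.
Boundary: ½(f(11) + f(16)) = ½(1.77156e+06 + 1.67772e+07) = 9.27439e+06.
Integral + boundary = 4.48384e+07.
k=1: B_{2}/(2)! × [f^{(1)}(16) − f^{(1)}(11)] = 1/12 × (6.29146e+06 − 966306) = 443762.
After k=1: 4.52822e+07.
k=2: B_{4}/(4)! × [f^{(3)}(16) − f^{(3)}(11)] = −1/720 × (491520 − 159720) = -460.833.
After k=2: 4.52817e+07.
k=3: B_{6}/(6)! × [f^{(5)}(16) − f^{(5)}(11)] = 1/30240 × (11520.0 − 7920.00) = 0.119048.
After k=3: 4.52817e+07.
k=4: B_{8}/(8)! × [f^{(7)}(16) − f^{(7)}(11)] = −1/1209600 × (0.00000 − 0.00000) = 0.00000.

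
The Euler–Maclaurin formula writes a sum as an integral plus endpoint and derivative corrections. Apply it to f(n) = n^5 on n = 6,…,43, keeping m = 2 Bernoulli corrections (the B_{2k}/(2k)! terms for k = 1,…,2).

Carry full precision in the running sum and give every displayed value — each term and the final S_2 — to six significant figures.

Integral: ∫_6^43 x^5 dx = 1.05355e+09.
Boundary: ½(f(6) + f(43)) = ½(7776.00 + 1.47008e+08) = 7.35081e+07.
Running total after boundary: 1.12706e+09.
Order-1 term: 1/12 · (1.70940e+07 − 6480.00) = 1.42396e+06.
Running total after k=1: 1.12848e+09.
Order-2 term: −1/720 · (110940 − 2160.00) = -151.083.

S_2 ≈ 1.12848e+09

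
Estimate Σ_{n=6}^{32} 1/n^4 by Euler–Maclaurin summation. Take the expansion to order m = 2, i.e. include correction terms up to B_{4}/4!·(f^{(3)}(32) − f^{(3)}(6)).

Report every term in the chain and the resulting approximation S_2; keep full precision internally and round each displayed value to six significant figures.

Integral: ∫_6^32 1/x^4 dx = 0.00153304.
Endpoint term: (f(6) + f(32))/2 = (0.000771605 + 9.53674e-07)/2 = 0.000386279.
Integral + boundary = 0.00191932.
Correction k=1: B_{2}/2! · (f^{(1)}(32) − f^{(1)}(6)) = 1/12 · (-1.19209e-07 − (-0.000514403)) = 4.28570e-05.
Running total after k=1: 0.00196217.
Correction k=2: B_{4}/4! · (f^{(3)}(32) − f^{(3)}(6)) = −1/720 · (-3.49246e-09 − (-0.000428669)) = -5.95369e-07.

S_2 ≈ 0.00196158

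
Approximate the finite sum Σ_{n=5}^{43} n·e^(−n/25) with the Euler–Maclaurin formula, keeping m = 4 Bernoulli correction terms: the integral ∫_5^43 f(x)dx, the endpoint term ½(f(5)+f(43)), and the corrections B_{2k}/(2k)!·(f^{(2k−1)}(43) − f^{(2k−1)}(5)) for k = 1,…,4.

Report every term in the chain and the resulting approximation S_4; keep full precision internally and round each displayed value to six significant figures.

S_4 ≈ 315.467

The integral term ∫_5^43 x·e^(−x/25) dx = 309.636.
Endpoint term: (f(5) + f(43))/2 = (4.09365 + 7.69984)/2 = 5.89675.
Running total after boundary: 315.532.
Order-1 term: 1/12 · (-0.128928 − 0.654985) = -0.0653260.
After k=1: 315.467.
Order-2 term: −1/720 · (0.000366727 − 0.00366791) = 4.58498e-06.
After k=2: 315.467.
Order-3 term: 1/30240 · (1.50358e-06 − 1.00606e-05) = -2.82969e-10.
After k=3: 315.467.
Order-4 term: −1/1209600 · (3.87264e-09 − 2.28039e-08) = 1.56509e-14.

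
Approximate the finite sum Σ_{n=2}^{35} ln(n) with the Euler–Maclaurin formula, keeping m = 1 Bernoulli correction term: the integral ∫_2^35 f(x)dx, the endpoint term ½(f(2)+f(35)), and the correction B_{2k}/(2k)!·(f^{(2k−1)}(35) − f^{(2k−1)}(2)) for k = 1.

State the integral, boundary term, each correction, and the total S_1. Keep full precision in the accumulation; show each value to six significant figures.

S_1 ≈ 92.1358

Integral: ∫_2^35 ln(x) dx = 90.0509.
½[f(2) + f(35)] = ½[0.693147 + 3.55535] = 2.12425.
So far: 92.1751.
k=1: B_{2}/(2)! × [f^{(1)}(35) − f^{(1)}(2)] = 1/12 × (0.0285714 − 0.500000) = -0.0392857.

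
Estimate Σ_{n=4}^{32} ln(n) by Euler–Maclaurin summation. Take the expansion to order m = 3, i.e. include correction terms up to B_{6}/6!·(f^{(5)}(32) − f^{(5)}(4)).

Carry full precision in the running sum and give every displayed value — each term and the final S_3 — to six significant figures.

∫_4^32 ln(x) dx evaluates to 77.3584.
Endpoint term: (f(4) + f(32))/2 = (1.38629 + 3.46574)/2 = 2.42602.
Integral + boundary = 79.7844.
Order-1 term: 1/12 · (0.0312500 − 0.250000) = -0.0182292.
Partial sum through k=1: 79.7662.
Order-2 term: −1/720 · (6.10352e-05 − 0.0312500) = 4.33180e-05.
Partial sum through k=2: 79.7662.
Order-3 term: 1/30240 · (7.15256e-07 − 0.0234375) = -7.75026e-07.

S_3 ≈ 79.7662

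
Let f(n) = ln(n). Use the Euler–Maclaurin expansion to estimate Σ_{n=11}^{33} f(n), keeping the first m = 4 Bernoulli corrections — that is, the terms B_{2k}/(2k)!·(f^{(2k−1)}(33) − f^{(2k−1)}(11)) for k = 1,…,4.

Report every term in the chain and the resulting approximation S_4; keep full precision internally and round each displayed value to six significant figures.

∫_11^33 ln(x) dx evaluates to 67.0079.
Boundary: ½(f(11) + f(33)) = ½(2.39790 + 3.49651) = 2.94720.
Running total after boundary: 69.9551.
Order-1 term: 1/12 · (0.0303030 − 0.0909091) = -0.00505051.
Running total after k=1: 69.9501.
Order-2 term: −1/720 · (5.56529e-05 − 0.00150263) = 2.00969e-06.
Running total after k=2: 69.9501.
Order-3 term: 1/30240 · (6.13256e-07 − 0.000149021) = -4.90767e-09.
Running total after k=3: 69.9501.
Order-4 term: −1/1209600 · (1.68941e-08 − 3.69474e-05) = 3.05312e-11.

S_4 ≈ 69.9501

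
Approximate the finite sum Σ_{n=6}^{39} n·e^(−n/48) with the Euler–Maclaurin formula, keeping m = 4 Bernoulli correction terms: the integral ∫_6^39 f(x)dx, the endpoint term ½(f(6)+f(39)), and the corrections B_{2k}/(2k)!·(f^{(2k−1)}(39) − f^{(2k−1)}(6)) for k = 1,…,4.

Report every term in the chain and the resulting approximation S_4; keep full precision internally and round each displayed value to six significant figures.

The integral term ∫_6^39 x·e^(−x/48) dx = 434.343.
Boundary: ½(f(6) + f(39)) = ½(5.29498 + 17.3061) = 11.3006.
Running total after boundary: 445.644.
Correction k=1: B_{2}/2! · (f^{(1)}(39) − f^{(1)}(6)) = 1/12 · (0.0832026 − 0.772185) = -0.0574152.
Partial sum through k=1: 445.586.
Correction k=2: B_{4}/4! · (f^{(3)}(39) − f^{(3)}(6)) = −1/720 · (0.000421310 − 0.00110121) = 9.44301e-07.
Partial sum through k=2: 445.586.
Correction k=3: B_{6}/6! · (f^{(5)}(39) − f^{(5)}(6)) = 1/30240 · (3.50046e-07 − 8.10444e-07) = -1.52248e-11.
Partial sum through k=3: 445.586.
Correction k=4: B_{8}/8! · (f^{(7)}(39) − f^{(7)}(6)) = −1/1209600 · (2.24493e-10 − 4.96065e-10) = 2.24513e-16.

S_4 ≈ 445.586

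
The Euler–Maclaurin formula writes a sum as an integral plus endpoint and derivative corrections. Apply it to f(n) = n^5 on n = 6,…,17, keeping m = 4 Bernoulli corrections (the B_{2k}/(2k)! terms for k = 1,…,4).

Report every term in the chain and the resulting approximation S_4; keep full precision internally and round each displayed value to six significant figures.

S_4 ≈ 4.76321e+06

∫_6^17 x^5 dx evaluates to 4.01515e+06.
Boundary: ½(f(6) + f(17)) = ½(7776.00 + 1.41986e+06) = 713816.
Running total after boundary: 4.72897e+06.
Order-1 term: 1/12 · (417605 − 6480.00) = 34260.4.
Partial sum through k=1: 4.76323e+06.
Order-2 term: −1/720 · (17340.0 − 2160.00) = -21.0833.
Partial sum through k=2: 4.76321e+06.
Order-3 term: 1/30240 · (120.000 − 120.000) = 0.00000.
Partial sum through k=3: 4.76321e+06.
Order-4 term: −1/1209600 · (0.00000 − 0.00000) = 0.00000.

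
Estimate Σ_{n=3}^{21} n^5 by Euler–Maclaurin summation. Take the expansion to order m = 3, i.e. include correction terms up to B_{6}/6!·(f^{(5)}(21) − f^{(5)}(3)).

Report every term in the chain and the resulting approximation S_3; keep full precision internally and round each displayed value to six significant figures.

∫_3^21 x^5 dx evaluates to 1.42942e+07.
Endpoint term: (f(3) + f(21))/2 = (243.000 + 4.08410e+06)/2 = 2.04217e+06.
Integral + boundary = 1.63364e+07.
Order-1 term: 1/12 · (972405 − 405.000) = 81000.0.
Partial sum through k=1: 1.64174e+07.
Order-2 term: −1/720 · (26460.0 − 540.000) = -36.0000.
Partial sum through k=2: 1.64174e+07.
Order-3 term: 1/30240 · (120.000 − 120.000) = 0.00000.

S_3 ≈ 1.64174e+07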